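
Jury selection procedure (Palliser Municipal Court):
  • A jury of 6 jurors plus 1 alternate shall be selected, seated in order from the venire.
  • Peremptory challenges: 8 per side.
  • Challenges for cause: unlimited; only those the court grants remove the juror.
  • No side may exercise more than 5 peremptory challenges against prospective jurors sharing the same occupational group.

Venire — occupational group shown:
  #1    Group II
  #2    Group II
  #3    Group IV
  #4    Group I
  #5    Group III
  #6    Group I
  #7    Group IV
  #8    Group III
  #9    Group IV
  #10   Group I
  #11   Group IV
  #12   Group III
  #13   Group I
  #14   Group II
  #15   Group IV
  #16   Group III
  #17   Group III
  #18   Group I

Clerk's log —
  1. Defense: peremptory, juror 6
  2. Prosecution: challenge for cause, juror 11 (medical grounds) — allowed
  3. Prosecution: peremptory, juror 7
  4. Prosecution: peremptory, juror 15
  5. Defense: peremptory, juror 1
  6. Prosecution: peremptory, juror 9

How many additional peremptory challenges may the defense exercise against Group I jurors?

Defense peremptories so far: #6, #1 — 2 of 8 used, 6 left overall.
Against Group I: #6 — 1 used; per-group cap 5 leaves 4.
Binding limit: min(6, 4) = 4.

4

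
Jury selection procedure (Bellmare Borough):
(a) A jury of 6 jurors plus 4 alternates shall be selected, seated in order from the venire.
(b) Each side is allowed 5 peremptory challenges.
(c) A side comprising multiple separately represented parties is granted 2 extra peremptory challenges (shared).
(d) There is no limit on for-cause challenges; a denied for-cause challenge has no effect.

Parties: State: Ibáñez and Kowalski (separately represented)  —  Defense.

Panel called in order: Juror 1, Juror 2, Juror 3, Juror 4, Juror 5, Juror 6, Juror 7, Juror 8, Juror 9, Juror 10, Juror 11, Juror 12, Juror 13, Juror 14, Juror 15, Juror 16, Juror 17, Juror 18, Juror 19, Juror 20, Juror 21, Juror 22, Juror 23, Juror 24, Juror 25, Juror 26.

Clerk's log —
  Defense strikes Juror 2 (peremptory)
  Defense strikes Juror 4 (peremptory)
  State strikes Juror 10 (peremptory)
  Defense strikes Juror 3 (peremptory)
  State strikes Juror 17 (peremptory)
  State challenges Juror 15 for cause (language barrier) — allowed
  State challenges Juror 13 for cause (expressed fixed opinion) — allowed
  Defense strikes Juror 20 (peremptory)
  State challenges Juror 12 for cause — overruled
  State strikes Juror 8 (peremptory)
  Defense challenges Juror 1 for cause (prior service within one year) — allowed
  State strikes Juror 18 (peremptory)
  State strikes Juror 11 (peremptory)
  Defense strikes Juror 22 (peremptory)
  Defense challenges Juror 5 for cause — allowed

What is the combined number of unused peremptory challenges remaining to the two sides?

State allotment: 5 base + 2 multi-party = 7. Defense allotment: 5.
State peremptories used: #10, #17, #8, #18, #11 — 5 (for-cause on #15, #13, #12 don't count).
Defense peremptories used: #2, #4, #3, #20, #22 — 5 (for-cause on #1, #5 don't count).
Remaining: (7 − 5) + (5 − 5) = 2.

2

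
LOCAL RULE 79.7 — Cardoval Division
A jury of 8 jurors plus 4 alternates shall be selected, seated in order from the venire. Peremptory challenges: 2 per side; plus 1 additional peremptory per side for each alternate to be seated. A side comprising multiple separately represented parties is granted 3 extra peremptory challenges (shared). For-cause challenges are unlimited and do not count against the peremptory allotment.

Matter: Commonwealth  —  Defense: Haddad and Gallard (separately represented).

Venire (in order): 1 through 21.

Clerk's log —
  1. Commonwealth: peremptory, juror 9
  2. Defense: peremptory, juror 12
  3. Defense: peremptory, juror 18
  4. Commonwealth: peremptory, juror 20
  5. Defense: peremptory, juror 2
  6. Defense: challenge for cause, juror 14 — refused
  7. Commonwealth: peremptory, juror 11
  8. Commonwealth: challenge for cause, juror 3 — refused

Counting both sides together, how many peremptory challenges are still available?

9

Commonwealth allotment: 2 base + 1 × 4 alternates = 6. Defense allotment: 2 base + 1 × 4 alternates + 3 multi-party = 9.
Commonwealth peremptories used: #9, #20, #11 — 3 (the for-cause on #3 doesn't count).
Defense peremptories used: #12, #18, #2 — 3 (the for-cause on #14 doesn't count).
Remaining: (6 − 3) + (9 − 3) = 9.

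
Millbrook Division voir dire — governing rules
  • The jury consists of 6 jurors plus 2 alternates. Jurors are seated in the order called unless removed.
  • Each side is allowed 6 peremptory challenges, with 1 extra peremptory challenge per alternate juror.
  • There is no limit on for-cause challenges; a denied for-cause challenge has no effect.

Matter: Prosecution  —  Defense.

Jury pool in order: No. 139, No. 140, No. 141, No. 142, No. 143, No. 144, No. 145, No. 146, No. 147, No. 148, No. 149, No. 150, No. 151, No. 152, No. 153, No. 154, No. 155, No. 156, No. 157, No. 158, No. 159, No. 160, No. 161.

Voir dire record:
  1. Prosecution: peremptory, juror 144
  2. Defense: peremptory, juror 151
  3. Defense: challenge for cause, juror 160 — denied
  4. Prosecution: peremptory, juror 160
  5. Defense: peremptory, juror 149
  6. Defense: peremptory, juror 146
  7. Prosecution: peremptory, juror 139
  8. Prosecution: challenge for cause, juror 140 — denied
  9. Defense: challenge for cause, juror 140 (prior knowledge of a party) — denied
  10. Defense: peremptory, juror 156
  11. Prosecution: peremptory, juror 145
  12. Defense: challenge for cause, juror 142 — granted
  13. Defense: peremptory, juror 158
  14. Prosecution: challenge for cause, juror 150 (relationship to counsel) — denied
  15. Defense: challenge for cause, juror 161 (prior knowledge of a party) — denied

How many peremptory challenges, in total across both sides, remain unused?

7

Prosecution allotment: 6 base + 1 × 2 alternates = 8. Defense allotment: 6 base + 1 × 2 alternates = 8.
Prosecution peremptories used: #144, #160, #139, #145 — 4 (for-cause on #140, #150 don't count).
Defense peremptories used: #151, #149, #146, #156, #158 — 5 (for-cause on #160, #140, #142, #161 don't count).
Remaining: (8 − 4) + (8 − 5) = 7.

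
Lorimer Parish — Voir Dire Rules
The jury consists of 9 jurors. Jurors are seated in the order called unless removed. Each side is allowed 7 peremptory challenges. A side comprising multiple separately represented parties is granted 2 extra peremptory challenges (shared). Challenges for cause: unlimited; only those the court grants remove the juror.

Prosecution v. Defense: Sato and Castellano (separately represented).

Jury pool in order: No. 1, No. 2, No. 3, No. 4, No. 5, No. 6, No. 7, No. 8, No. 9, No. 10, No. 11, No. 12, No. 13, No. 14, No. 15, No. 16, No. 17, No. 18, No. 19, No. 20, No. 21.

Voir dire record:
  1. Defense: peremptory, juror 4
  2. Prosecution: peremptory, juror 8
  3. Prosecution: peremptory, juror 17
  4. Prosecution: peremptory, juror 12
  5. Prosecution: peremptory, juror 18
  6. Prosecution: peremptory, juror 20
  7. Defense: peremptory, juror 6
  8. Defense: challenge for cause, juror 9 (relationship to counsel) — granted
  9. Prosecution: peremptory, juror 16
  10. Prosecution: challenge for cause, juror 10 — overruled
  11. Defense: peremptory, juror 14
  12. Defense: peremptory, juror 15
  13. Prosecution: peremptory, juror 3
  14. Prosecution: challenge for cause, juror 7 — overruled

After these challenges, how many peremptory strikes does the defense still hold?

Defense allotment: 7 base + 2 multi-party = 9.
Defense peremptories used: #4, #6, #14, #15 — 4 (the for-cause on #9 doesn't count).
Remaining: 9 − 4 = 5.

5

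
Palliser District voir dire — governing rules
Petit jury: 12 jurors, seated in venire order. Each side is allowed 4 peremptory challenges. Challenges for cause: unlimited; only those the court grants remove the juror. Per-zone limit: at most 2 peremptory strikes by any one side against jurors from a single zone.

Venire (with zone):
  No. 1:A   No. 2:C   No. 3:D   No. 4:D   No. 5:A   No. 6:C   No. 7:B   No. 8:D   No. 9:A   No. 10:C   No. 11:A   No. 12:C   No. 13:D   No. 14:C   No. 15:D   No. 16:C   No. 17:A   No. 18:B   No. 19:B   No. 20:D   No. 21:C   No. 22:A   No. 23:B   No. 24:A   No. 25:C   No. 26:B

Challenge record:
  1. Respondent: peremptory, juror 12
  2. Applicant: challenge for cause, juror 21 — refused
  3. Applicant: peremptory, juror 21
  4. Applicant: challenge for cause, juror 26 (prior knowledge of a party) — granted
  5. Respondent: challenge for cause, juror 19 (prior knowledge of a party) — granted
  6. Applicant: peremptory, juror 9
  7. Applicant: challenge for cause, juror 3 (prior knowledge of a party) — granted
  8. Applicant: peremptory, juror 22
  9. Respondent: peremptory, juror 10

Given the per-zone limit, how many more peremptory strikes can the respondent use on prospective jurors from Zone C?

0

Respondent peremptories so far: #12, #10 — 2 of 4 used, 2 left overall.
Against Zone C: #12, #10 — 2 used; per-zone cap 2 leaves 0.
Binding limit: min(2, 0) = 0.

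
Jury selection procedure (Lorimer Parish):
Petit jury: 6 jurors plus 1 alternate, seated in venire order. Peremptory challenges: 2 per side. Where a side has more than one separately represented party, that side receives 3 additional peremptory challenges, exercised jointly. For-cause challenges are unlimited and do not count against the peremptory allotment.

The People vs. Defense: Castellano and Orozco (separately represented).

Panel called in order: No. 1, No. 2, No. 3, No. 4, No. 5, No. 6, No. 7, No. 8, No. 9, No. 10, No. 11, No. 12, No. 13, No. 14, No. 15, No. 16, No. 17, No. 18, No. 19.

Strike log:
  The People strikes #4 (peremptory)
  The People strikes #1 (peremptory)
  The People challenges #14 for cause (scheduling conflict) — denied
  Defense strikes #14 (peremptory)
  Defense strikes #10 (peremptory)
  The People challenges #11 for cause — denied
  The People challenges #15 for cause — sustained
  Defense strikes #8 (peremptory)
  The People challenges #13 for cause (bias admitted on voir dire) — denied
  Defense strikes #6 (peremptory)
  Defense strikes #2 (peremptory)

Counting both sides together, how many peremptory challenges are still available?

0

The People allotment: 2. Defense allotment: 2 base + 3 multi-party = 5.
The People peremptories used: #4, #1 — 2 (for-cause on #14, #11, #15, #13 don't count).
Defense peremptories used: #14, #10, #8, #6, #2 — 5.
Remaining: (2 − 2) + (5 − 5) = 0.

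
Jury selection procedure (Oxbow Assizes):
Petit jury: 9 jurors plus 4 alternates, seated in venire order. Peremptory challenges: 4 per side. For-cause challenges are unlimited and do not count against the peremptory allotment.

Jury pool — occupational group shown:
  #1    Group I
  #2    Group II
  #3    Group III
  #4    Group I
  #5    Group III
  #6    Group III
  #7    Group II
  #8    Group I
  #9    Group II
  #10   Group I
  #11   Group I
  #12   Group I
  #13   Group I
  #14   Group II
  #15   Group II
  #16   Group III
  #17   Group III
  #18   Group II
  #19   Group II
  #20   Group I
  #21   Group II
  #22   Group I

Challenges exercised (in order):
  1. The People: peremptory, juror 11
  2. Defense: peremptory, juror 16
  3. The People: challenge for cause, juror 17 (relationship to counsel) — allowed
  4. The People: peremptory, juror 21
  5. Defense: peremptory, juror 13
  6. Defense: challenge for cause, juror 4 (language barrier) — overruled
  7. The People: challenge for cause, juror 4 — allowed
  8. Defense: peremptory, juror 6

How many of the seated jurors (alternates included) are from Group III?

Removed: #4, #6, #11, #13, #16, #17, #21.
Seated (13 incl. alternates): #1, #2, #3, #5, #7, #8, #9, #10, #12, #14, #15, #18, #19.
Of those, in Group III: #3, #5 → 2.

2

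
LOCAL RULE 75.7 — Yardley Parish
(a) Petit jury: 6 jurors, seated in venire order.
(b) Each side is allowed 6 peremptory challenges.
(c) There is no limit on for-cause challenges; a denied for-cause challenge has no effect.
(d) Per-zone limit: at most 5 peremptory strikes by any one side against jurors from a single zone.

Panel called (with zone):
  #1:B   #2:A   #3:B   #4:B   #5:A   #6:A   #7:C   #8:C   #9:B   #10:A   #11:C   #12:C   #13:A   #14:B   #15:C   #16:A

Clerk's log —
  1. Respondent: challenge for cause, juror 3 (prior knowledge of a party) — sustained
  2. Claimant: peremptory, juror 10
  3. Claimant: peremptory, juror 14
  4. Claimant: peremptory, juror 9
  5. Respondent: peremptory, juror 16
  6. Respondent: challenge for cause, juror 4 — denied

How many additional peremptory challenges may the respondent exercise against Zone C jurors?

Respondent peremptories so far: #16 — 1 of 6 used, 5 left overall.
Against Zone C: none yet — per-zone cap 5 leaves 5.
Binding limit: min(5, 5) = 5.

5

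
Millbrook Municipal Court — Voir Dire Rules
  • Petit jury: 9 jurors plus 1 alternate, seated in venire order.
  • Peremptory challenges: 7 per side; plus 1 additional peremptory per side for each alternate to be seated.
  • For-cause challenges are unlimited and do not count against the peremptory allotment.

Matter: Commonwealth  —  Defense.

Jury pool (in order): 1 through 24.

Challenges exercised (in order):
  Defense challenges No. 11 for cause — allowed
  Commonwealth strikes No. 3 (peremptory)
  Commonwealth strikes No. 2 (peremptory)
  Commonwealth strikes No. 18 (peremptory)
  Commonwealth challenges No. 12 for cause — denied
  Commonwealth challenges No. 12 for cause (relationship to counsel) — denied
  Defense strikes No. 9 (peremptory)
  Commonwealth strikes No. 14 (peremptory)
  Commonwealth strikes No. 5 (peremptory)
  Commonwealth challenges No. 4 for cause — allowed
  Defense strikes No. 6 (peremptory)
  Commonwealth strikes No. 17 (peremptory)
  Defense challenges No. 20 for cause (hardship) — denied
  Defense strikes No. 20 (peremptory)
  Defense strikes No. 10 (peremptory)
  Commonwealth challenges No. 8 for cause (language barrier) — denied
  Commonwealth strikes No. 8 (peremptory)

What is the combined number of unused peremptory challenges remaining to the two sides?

5

Commonwealth allotment: 7 base + 1 × 1 alternate = 8. Defense allotment: 7 base + 1 × 1 alternate = 8.
Commonwealth peremptories used: #3, #2, #18, #14, #5, #17, #8 — 7 (for-cause on #12, #12, #4, #8 don't count).
Defense peremptories used: #9, #6, #20, #10 — 4 (for-cause on #11, #20 don't count).
Remaining: (8 − 7) + (8 − 4) = 5.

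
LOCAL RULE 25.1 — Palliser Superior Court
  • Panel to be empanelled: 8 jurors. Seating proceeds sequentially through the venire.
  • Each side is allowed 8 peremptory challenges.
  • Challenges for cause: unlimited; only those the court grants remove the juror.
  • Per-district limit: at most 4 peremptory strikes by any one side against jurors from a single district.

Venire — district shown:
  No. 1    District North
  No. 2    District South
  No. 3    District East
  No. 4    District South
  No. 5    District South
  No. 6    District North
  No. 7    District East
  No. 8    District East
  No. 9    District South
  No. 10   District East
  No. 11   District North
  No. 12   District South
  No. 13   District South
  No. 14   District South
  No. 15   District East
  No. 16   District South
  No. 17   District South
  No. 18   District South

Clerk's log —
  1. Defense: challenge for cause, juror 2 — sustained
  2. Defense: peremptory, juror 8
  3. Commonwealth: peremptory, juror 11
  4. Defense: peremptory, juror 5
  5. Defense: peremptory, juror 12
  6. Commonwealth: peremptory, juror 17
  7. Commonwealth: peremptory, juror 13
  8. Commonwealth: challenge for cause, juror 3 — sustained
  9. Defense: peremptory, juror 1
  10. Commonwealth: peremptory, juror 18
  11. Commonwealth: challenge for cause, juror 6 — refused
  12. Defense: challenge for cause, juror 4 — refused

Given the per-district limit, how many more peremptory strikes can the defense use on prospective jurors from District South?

Defense peremptories so far: #8, #5, #12, #1 — 4 of 8 used, 4 left overall.
Against District South: #5, #12 — 2 used; per-district cap 4 leaves 2.
Binding limit: min(4, 2) = 2.

2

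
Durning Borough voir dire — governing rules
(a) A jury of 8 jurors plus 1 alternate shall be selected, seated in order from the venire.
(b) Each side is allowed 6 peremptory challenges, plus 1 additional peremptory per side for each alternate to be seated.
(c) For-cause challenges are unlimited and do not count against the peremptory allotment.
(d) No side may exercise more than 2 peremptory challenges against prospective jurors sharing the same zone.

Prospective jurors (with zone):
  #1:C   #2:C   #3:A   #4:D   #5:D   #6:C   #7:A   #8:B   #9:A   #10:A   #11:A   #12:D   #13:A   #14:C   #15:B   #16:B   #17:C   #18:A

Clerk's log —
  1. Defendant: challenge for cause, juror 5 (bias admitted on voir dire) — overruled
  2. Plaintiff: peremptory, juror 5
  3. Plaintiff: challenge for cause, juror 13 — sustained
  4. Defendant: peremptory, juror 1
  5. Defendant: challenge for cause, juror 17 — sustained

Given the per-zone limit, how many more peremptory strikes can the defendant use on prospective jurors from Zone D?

Defendant peremptories so far: #1 — 1 of 7 used, 6 left overall.
Against Zone D: none yet — per-zone cap 2 leaves 2.
Binding limit: min(6, 2) = 2.

2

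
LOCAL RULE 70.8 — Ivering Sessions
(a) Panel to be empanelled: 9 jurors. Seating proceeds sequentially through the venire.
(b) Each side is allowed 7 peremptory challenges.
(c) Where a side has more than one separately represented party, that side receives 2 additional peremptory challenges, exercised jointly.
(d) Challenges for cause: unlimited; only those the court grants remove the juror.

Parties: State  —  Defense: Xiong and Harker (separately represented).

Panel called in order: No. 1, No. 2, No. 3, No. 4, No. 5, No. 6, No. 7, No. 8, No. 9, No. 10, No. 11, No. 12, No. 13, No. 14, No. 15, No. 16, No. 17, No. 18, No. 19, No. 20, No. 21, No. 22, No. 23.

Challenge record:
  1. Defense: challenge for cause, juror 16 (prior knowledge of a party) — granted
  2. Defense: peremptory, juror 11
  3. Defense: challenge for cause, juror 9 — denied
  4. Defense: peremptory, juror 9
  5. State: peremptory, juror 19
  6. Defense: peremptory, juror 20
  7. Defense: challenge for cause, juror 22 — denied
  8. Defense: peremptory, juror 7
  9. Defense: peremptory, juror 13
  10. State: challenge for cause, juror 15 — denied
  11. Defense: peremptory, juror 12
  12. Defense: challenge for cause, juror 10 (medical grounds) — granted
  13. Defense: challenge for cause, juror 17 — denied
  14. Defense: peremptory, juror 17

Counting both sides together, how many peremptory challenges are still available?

State allotment: 7. Defense allotment: 7 base + 2 multi-party = 9.
State peremptories used: #19 — 1 (the for-cause on #15 doesn't count).
Defense peremptories used: #11, #9, #20, #7, #13, #12, #17 — 7 (for-cause on #16, #9, #22, #10, #17 don't count).
Remaining: (7 − 1) + (9 − 7) = 8.

8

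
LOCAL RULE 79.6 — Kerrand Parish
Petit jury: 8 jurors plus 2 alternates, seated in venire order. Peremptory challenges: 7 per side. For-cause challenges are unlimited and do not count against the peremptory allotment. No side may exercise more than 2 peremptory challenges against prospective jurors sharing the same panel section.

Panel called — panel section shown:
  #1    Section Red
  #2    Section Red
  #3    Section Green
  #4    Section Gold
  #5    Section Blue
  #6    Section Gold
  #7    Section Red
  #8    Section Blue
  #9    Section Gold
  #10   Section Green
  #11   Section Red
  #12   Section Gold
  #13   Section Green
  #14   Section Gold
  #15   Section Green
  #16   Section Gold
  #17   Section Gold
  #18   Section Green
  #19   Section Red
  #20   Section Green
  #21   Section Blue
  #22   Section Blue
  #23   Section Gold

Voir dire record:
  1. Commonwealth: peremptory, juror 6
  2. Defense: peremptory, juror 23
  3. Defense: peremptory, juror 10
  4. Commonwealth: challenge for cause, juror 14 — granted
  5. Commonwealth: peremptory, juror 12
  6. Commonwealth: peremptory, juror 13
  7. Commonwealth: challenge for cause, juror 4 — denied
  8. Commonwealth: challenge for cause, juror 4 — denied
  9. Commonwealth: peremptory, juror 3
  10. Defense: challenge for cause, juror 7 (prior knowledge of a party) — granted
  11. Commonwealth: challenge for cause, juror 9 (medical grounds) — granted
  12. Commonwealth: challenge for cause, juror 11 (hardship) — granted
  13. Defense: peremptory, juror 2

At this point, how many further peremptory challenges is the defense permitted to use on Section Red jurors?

1

Defense peremptories so far: #23, #10, #2 — 3 of 7 used, 4 left overall.
Against Section Red: #2 — 1 used; per-section cap 2 leaves 1.
Binding limit: min(4, 1) = 1.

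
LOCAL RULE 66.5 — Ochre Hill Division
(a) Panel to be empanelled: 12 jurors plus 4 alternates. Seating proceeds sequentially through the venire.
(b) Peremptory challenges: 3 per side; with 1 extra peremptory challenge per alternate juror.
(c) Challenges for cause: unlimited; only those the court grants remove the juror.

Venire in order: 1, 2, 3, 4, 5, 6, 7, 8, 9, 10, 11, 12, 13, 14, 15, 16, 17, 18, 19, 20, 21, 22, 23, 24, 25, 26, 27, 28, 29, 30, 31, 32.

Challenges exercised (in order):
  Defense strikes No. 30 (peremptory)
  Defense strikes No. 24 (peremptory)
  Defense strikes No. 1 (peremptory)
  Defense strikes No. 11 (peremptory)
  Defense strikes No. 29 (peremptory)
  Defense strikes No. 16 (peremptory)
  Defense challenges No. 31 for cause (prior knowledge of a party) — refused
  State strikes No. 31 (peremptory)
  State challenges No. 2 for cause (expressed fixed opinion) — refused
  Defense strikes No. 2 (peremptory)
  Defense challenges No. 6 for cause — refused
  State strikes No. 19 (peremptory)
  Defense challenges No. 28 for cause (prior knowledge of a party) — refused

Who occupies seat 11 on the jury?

14

Removed: #1, #2, #11, #16, #19, #24, #29, #30, #31. (#6, #28 stay — for-cause denied.)
Seating in order: seats 1–12 → #3, #4, #5, #6, #7, #8, #9, #10, #12, #13, #14, #15; alternates → #17, #18, #20, #21.
So seat 11 is #14.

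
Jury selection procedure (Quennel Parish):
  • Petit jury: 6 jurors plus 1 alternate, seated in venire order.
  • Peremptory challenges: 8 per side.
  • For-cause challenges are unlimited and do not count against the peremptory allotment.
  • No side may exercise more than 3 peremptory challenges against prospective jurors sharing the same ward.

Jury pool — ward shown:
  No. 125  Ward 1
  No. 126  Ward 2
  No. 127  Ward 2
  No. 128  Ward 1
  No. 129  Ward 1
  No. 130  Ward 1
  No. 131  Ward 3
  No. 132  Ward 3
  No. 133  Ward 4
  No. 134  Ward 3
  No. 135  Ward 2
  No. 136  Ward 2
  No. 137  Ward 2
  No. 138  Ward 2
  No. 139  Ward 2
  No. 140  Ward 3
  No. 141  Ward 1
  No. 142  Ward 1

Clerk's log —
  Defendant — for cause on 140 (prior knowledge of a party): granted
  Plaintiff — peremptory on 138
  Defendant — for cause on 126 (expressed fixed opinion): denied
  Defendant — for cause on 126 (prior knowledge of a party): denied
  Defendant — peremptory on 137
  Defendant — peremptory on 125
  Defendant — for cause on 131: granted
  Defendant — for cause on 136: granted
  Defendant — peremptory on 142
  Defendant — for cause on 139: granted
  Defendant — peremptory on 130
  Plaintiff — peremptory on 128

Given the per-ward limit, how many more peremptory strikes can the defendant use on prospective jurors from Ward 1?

Defendant peremptories so far: #137, #125, #142, #130 — 4 of 8 used, 4 left overall.
Against Ward 1: #125, #142, #130 — 3 used; per-ward cap 3 leaves 0.
Binding limit: min(4, 0) = 0.

0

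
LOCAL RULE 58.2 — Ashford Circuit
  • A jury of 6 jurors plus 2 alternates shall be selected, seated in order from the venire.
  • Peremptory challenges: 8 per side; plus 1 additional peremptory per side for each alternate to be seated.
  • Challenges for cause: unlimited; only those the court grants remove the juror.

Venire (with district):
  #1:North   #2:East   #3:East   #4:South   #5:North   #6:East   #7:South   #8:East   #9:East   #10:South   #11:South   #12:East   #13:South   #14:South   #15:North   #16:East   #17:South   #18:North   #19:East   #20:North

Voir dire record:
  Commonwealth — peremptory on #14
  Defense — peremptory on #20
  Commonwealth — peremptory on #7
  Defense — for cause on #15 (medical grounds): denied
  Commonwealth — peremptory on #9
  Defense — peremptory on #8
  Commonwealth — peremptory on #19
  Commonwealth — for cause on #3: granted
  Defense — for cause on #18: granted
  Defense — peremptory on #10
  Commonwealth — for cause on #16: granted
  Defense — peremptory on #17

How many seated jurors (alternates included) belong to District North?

Removed: #3, #7, #8, #9, #10, #14, #16, #17, #18, #19, #20.
Seated (8 incl. alternates): #1, #2, #4, #5, #6, #11, #12, #13.
Of those, in District North: #1, #5 → 2.

2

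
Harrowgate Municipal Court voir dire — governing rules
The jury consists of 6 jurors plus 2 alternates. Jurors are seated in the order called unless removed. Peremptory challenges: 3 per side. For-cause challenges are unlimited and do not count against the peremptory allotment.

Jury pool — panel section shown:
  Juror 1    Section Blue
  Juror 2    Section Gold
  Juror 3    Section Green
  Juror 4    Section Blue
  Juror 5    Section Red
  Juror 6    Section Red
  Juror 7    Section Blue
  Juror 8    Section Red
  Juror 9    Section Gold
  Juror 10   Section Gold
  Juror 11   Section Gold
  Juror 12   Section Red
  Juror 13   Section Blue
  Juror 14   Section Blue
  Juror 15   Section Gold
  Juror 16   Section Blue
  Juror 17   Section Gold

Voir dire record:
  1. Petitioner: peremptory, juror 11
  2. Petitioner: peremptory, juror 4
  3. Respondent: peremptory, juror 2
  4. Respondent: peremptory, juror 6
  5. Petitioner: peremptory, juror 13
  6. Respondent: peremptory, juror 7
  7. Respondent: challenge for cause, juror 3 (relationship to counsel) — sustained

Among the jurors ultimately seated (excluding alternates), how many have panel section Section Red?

3

Removed: #2, #3, #4, #6, #7, #11, #13.
Seated jurors 1–6: #1, #5, #8, #9, #10, #12 (alternates #14, #15 not counted).
Of those, in Section Red: #5, #8, #12 → 3.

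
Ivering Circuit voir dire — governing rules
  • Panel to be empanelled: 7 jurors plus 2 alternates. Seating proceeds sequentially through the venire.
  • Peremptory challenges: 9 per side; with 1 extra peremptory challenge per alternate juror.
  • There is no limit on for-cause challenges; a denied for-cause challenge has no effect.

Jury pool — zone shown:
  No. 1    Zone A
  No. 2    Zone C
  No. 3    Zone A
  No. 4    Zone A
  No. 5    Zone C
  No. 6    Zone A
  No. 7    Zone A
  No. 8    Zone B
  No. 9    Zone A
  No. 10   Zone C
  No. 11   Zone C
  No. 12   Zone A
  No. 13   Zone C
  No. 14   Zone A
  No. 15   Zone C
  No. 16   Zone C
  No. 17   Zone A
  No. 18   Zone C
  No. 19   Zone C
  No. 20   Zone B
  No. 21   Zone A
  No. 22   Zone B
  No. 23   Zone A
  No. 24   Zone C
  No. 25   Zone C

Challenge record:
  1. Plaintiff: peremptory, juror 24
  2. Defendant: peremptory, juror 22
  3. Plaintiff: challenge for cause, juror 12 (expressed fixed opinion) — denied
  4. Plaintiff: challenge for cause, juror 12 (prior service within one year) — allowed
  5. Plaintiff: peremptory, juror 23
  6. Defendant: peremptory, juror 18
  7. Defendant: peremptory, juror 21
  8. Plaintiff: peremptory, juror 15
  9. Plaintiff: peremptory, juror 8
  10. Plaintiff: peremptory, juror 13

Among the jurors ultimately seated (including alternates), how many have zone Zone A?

Removed: #8, #12, #13, #15, #18, #21, #22, #23, #24.
Seated (9 incl. alternates): #1, #2, #3, #4, #5, #6, #7, #9, #10.
Of those, in Zone A: #1, #3, #4, #6, #7, #9 → 6.

6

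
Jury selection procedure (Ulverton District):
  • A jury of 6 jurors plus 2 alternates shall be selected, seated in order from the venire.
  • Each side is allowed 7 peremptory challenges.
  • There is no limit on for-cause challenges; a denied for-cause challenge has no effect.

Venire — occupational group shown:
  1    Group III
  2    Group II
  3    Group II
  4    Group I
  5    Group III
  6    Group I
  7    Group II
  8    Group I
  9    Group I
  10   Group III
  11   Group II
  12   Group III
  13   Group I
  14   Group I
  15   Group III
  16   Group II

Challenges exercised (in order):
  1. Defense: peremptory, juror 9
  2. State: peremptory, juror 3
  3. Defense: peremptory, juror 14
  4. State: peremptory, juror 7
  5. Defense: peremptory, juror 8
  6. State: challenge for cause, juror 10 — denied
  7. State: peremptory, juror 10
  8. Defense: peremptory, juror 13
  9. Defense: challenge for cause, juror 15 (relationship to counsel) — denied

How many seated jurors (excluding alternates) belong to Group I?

2

Removed: #3, #7, #8, #9, #10, #13, #14.
Seated jurors 1–6: #1, #2, #4, #5, #6, #11 (alternates #12, #15 not counted).
Of those, in Group I: #4, #6 → 2.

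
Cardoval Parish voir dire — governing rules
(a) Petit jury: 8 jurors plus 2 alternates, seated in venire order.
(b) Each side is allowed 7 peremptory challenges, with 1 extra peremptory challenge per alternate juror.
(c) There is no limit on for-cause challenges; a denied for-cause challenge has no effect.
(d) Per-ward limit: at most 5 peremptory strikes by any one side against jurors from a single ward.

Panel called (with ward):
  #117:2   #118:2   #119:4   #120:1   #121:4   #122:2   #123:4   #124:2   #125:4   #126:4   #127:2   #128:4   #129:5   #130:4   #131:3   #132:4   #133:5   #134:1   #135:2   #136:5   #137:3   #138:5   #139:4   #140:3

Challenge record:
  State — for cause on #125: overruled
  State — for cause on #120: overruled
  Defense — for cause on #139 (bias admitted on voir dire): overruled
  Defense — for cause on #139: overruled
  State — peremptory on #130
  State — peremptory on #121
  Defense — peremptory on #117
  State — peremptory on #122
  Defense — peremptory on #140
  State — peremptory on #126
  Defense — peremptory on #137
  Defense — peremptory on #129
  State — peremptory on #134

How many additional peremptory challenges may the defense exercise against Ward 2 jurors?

Defense peremptories so far: #117, #140, #137, #129 — 4 of 9 used, 5 left overall.
Against Ward 2: #117 — 1 used; per-ward cap 5 leaves 4.
Binding limit: min(5, 4) = 4.

4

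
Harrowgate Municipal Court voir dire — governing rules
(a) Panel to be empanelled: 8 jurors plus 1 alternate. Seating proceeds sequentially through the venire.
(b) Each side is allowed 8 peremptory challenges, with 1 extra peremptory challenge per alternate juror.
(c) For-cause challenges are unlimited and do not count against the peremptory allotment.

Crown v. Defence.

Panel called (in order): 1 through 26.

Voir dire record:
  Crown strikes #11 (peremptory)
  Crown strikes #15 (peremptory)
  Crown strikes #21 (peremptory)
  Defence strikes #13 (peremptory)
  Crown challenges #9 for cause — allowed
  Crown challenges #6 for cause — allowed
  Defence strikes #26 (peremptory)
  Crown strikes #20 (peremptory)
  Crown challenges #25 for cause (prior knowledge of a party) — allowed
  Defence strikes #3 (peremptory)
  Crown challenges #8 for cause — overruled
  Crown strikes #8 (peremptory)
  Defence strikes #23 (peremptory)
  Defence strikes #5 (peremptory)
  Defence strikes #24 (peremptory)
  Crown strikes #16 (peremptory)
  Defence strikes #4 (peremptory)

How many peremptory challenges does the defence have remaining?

2

Defence allotment: 8 base + 1 × 1 alternate = 9.
Defence peremptories used: #13, #26, #3, #23, #5, #24, #4 — 7.
Remaining: 9 − 7 = 2.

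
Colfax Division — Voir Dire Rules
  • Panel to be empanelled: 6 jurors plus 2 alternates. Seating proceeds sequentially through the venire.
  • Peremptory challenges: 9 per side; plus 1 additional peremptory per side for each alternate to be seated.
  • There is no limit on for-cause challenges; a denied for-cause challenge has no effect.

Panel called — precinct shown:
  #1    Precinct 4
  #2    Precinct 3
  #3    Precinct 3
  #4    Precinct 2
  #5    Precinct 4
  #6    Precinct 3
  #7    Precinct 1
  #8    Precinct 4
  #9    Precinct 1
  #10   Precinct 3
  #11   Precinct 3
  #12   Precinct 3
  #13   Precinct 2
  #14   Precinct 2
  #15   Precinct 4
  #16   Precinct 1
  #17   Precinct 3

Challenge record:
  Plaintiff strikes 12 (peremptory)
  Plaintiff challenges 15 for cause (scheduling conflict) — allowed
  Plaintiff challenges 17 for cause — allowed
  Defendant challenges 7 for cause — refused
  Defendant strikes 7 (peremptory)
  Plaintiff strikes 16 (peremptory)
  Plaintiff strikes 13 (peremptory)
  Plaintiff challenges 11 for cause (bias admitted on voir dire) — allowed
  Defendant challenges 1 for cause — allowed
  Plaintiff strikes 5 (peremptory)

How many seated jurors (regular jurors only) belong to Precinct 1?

Removed: #1, #5, #7, #11, #12, #13, #15, #16, #17.
Seated jurors 1–6: #2, #3, #4, #6, #8, #9 (alternates #10, #14 not counted).
Of those, in Precinct 1: #9 → 1.

1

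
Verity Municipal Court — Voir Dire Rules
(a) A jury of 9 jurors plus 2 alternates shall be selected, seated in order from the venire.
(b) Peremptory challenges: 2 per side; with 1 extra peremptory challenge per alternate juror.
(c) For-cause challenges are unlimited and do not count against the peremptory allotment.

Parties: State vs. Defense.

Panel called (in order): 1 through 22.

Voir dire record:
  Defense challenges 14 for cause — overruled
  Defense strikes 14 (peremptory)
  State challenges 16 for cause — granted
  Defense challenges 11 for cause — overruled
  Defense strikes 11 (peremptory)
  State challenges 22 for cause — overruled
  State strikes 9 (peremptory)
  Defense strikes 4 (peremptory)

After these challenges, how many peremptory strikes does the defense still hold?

Defense allotment: 2 base + 1 × 2 alternates = 4.
Defense peremptories used: #14, #11, #4 — 3 (for-cause on #14, #11 don't count).
Remaining: 4 − 3 = 1.

1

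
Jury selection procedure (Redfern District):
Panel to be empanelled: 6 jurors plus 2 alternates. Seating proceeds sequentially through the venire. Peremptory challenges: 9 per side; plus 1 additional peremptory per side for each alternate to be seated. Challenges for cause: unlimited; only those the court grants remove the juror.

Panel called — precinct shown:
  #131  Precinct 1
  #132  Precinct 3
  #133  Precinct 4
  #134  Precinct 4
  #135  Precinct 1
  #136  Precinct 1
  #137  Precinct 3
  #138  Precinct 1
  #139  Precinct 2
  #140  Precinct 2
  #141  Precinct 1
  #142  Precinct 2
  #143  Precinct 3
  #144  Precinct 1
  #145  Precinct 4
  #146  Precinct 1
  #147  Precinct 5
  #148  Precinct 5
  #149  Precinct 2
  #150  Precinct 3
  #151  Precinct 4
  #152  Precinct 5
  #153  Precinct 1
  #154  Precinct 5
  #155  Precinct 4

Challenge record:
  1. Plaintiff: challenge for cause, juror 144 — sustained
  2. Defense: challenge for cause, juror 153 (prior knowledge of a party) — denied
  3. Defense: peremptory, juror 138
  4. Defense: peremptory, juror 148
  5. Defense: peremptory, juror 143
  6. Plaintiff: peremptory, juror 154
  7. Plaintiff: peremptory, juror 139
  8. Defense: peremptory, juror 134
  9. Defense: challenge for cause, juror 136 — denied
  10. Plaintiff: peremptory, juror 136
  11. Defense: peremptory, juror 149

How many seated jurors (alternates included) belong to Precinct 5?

0

Removed: #134, #136, #138, #139, #143, #144, #148, #149, #154.
Seated (8 incl. alternates): #131, #132, #133, #135, #137, #140, #141, #142.
None of those are in Precinct 5 → 0.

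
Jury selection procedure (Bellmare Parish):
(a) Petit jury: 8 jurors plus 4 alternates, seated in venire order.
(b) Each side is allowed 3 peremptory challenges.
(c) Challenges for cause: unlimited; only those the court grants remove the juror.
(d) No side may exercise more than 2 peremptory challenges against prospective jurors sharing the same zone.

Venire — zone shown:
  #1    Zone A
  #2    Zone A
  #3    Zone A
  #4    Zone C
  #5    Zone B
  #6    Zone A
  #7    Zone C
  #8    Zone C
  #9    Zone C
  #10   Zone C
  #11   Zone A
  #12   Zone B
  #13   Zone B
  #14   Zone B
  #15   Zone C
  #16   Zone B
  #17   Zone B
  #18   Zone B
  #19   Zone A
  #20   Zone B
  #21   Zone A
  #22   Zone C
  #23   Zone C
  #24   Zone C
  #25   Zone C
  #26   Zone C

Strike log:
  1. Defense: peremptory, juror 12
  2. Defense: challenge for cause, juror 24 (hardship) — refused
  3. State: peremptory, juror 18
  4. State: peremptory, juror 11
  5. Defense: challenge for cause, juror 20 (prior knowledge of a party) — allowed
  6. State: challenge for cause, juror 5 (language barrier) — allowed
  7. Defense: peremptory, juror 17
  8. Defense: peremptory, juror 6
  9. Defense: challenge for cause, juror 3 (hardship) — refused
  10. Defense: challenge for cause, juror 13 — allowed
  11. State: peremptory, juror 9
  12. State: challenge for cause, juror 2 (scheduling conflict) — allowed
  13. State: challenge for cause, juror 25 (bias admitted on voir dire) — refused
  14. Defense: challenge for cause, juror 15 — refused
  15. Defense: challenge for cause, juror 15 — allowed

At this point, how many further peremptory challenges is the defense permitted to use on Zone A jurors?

Defense peremptories so far: #12, #17, #6 — 3 of 3 used, 0 left overall.
Against Zone A: #6 — 1 used; per-zone cap 2 leaves 1.
Binding limit: min(0, 1) = 0.

0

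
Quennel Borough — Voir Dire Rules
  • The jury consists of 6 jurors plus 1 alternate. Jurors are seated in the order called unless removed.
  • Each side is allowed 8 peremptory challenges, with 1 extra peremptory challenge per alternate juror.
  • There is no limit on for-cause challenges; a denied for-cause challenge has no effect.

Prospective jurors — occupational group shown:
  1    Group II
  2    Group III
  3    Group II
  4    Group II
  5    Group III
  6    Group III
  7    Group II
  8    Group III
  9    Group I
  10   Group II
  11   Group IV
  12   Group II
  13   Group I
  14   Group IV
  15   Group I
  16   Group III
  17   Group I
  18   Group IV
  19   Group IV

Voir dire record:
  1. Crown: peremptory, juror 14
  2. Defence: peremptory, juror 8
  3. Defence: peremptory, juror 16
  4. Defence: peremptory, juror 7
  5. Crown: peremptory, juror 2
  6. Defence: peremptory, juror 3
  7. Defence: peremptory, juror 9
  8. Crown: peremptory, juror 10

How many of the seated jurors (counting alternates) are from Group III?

2

Removed: #2, #3, #7, #8, #9, #10, #14, #16.
Seated (7 incl. alternates): #1, #4, #5, #6, #11, #12, #13.
Of those, in Group III: #5, #6 → 2.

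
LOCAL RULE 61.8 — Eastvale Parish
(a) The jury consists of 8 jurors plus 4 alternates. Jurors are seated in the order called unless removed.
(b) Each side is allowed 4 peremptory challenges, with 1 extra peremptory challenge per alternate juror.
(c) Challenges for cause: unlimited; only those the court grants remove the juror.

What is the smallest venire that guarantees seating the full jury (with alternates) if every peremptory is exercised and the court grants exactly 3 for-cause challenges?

31

Seats to fill: 8 + 4 alternates = 12.
Peremptories: 4 + 1×4 = 8 per side × 2 sides = 16.
For-cause removals: 3.
Minimum venire: 12 + 16 + 3 = 31.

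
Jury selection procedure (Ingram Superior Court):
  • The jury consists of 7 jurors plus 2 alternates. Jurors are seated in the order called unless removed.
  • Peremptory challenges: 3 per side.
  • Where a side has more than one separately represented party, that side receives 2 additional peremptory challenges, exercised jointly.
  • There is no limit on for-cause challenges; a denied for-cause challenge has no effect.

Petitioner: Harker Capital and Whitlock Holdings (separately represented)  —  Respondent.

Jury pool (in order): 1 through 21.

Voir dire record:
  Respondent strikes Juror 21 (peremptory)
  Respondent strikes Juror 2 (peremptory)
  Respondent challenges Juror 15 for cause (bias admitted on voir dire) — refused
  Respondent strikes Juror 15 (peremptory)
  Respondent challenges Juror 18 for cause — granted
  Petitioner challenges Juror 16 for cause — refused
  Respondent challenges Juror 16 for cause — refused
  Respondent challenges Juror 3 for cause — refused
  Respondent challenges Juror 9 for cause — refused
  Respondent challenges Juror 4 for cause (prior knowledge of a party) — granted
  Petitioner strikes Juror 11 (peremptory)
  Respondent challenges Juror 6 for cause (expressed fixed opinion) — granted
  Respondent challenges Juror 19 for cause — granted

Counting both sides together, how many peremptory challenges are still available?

Petitioner allotment: 3 base + 2 multi-party = 5. Respondent allotment: 3.
Petitioner peremptories used: #11 — 1 (the for-cause on #16 doesn't count).
Respondent peremptories used: #21, #2, #15 — 3 (for-cause on #15, #18, #16, #3, #9, #4, #6, #19 don't count).
Remaining: (5 − 1) + (3 − 3) = 4.

4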